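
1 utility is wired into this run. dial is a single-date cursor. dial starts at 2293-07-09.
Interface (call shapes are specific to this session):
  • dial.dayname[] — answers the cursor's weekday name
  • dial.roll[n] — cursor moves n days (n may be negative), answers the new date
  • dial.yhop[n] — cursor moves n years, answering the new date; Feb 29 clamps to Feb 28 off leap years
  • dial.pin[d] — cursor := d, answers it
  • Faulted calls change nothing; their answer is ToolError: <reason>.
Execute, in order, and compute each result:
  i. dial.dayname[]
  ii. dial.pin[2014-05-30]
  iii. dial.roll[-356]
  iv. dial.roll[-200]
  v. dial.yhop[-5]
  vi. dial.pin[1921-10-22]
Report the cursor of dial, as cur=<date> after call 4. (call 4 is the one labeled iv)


Using dayname(): Sunday.
Using pin on d=2014-05-30: 2014-05-30.
I try roll on n=-356, giving 2013-06-08.
Next I call roll on n=-200, — result: 2012-11-20.
Next I call yhop on n=-5, and see 2007-11-20.
I call pin on d=1921-10-22, yielding 1921-10-22.

Answer: cur=2012-11-20


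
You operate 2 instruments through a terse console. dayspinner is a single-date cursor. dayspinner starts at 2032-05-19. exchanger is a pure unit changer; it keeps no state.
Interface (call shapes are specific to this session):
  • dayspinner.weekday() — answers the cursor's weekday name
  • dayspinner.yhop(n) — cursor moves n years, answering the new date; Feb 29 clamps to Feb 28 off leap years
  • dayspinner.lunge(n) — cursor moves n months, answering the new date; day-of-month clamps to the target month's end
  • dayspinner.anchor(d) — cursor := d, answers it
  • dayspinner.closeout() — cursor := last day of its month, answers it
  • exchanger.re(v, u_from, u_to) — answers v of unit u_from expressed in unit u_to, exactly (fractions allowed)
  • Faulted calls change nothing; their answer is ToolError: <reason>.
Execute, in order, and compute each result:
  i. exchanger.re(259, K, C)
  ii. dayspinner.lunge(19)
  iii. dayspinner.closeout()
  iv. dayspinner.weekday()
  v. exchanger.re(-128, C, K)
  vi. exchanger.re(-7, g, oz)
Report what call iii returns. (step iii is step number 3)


# exchanger.re(v: 259, u_from: K, u_to: C) == -283/20
# dayspinner.lunge(n: 19) == 2033-12-19
# dayspinner.closeout() == 2033-12-31
# dayspinner.weekday() == Saturday
# exchanger.re(v: -128, u_from: C, u_to: K) == 2903/20
# exchanger.re(v: -7, u_from: g, u_to: oz) == -1600000/6479891

Answer: 2033-12-31


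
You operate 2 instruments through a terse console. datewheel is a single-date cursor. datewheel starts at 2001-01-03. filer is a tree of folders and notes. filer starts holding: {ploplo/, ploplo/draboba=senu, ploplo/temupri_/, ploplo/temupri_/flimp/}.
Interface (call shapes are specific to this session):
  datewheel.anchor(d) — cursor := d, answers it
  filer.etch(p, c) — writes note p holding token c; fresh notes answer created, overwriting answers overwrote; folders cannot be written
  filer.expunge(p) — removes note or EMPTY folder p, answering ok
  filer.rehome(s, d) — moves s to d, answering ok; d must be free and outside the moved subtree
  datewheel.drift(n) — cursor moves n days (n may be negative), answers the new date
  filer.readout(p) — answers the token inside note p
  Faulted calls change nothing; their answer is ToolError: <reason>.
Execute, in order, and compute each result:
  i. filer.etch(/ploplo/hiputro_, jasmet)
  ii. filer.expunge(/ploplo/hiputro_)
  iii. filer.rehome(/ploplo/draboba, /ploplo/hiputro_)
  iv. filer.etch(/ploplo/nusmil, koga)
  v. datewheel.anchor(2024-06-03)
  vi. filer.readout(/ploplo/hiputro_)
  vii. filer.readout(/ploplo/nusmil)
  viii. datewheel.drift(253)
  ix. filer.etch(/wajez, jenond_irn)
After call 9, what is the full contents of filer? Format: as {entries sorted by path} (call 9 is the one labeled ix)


Answer: {ploplo/, ploplo/hiputro_=senu, ploplo/nusmil=koga, ploplo/temupri_/, ploplo/temupri_/flimp/, wajez=jenond_irn}

Derivation:
[in] filer.etch p→/ploplo/hiputro_ c→jasmet
= created
[in] filer.expunge p→/ploplo/hiputro_
= ok
[in] filer.rehome s→/ploplo/draboba d→/ploplo/hiputro_
= ok
[in] filer.etch p→/ploplo/nusmil c→koga
= created
[in] datewheel.anchor d→2024-06-03
= 2024-06-03
[in] filer.readout p→/ploplo/hiputro_
= senu
[in] filer.readout p→/ploplo/nusmil
= koga
[in] datewheel.drift n→253
= 2025-02-11
[in] filer.etch p→/wajez c→jenond_irn
= created


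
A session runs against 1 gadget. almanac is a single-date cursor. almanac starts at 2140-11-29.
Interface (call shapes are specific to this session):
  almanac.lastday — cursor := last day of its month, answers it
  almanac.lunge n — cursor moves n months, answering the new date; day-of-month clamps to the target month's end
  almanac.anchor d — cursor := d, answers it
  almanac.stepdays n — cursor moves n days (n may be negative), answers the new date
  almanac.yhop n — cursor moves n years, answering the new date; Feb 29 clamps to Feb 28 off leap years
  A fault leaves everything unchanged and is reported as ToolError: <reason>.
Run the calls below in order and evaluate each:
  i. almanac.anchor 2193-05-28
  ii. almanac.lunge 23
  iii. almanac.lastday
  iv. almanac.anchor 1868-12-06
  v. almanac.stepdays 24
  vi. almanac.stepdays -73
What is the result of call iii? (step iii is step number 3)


Answer: 2195-04-30

Derivation:
% anchor d=2193-05-28
[out] 2193-05-28
% lunge n=23
[out] 2195-04-28
% lastday
[out] 2195-04-30
% anchor d=1868-12-06
[out] 1868-12-06
% stepdays n=24
[out] 1868-12-30
% stepdays n=-73
[out] 1868-10-18


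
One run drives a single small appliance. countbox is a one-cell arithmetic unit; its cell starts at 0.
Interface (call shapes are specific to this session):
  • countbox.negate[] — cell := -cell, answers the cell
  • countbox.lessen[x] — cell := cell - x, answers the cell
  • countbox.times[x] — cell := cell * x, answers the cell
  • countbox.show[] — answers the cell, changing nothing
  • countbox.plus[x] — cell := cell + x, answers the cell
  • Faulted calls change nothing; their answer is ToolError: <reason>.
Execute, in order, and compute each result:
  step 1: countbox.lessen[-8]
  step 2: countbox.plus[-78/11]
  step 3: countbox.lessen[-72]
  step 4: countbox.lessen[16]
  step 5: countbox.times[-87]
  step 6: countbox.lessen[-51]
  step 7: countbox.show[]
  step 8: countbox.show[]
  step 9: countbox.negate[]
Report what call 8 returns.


I run countbox.lessen passing x='-8', and get 8.
Calling countbox.plus passing x='-78/11', which returns 10/11.
I use countbox.lessen passing x='-72', — result: 802/11.
I call countbox.lessen passing x='16', and get 626/11.
I call countbox.times passing x='-87', — result: -54462/11.
Then countbox.lessen passing x='-51', and get -53901/11.
Next I call countbox.show, and get -53901/11.
I run countbox.show, → -53901/11.
I try countbox.negate: 53901/11.

Answer: -53901/11


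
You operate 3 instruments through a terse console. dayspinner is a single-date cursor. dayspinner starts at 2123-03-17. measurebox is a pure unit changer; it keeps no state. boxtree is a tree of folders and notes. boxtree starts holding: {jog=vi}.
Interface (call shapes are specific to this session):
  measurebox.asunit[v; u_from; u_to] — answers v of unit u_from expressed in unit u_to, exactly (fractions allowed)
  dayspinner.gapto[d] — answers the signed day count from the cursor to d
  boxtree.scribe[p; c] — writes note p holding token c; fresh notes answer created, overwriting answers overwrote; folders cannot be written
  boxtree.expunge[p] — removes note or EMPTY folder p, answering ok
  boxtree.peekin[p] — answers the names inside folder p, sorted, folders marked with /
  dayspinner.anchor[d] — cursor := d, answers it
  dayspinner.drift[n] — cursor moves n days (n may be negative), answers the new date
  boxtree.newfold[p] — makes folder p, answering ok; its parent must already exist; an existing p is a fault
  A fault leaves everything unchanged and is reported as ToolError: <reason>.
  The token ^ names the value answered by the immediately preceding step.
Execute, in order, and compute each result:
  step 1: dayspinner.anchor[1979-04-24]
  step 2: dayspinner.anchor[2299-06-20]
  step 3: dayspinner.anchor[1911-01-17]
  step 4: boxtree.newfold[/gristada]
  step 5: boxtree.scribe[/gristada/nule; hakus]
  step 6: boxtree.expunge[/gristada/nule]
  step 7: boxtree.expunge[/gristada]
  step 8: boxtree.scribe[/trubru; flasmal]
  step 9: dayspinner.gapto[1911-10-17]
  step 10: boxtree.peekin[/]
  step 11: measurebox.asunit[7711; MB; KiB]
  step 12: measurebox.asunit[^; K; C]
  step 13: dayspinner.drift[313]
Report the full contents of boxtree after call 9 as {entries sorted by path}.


I call dayspinner.anchor(d→1979-04-24), giving 1979-04-24.
I invoke dayspinner.anchor(d→2299-06-20), → 2299-06-20.
I invoke dayspinner.anchor(d→1911-01-17), and see 1911-01-17.
I use boxtree.newfold(p→/gristada): ok.
Then boxtree.scribe(p→/gristada/nule, c→hakus), which returns created.
Calling boxtree.expunge(p→/gristada/nule), and get ok.
I invoke boxtree.expunge(p→/gristada), yielding ok.
I invoke boxtree.scribe(p→/trubru, c→flasmal), and see created.
I run dayspinner.gapto(d→1911-10-17), which returns 273.
I use boxtree.peekin(p→/), which returns [jog, trubru].
I try measurebox.asunit(v→7711, u_from→MB, u_to→KiB): 120484375/16.
Using measurebox.asunit(v→^, u_from→K, u_to→C), and observe 602400023/80.
Using dayspinner.drift(n→313), and observe 1911-11-26.

Answer: {jog=vi, trubru=flasmal}


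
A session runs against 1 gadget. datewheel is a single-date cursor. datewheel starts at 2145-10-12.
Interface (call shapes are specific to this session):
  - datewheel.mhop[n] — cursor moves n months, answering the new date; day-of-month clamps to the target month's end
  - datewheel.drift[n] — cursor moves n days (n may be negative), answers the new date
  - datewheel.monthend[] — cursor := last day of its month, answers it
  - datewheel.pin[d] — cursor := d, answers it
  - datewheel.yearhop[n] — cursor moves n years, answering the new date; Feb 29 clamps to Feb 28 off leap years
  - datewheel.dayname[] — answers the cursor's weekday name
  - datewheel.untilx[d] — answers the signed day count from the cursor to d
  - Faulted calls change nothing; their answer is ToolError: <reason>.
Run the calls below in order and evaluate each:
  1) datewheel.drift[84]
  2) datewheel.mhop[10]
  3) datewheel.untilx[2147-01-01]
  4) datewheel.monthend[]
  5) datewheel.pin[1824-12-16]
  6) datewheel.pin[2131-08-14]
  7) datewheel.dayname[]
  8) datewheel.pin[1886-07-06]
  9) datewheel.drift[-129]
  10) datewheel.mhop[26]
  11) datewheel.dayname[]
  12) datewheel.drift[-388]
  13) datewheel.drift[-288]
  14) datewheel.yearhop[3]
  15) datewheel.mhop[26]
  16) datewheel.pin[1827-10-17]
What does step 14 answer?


Answer: 1889-06-21

Derivation:
! drift(n→84) == 2146-01-04
! mhop(n→10) == 2146-11-04
! untilx(d→2147-01-01) == 58
! monthend() == 2146-11-30
! pin(d→1824-12-16) == 1824-12-16
! pin(d→2131-08-14) == 2131-08-14
! dayname() == Tuesday
! pin(d→1886-07-06) == 1886-07-06
! drift(n→-129) == 1886-02-27
! mhop(n→26) == 1888-04-27
! dayname() == Friday
! drift(n→-388) == 1887-04-05
! drift(n→-288) == 1886-06-21
! yearhop(n→3) == 1889-06-21
! mhop(n→26) == 1891-08-21
! pin(d→1827-10-17) == 1827-10-17


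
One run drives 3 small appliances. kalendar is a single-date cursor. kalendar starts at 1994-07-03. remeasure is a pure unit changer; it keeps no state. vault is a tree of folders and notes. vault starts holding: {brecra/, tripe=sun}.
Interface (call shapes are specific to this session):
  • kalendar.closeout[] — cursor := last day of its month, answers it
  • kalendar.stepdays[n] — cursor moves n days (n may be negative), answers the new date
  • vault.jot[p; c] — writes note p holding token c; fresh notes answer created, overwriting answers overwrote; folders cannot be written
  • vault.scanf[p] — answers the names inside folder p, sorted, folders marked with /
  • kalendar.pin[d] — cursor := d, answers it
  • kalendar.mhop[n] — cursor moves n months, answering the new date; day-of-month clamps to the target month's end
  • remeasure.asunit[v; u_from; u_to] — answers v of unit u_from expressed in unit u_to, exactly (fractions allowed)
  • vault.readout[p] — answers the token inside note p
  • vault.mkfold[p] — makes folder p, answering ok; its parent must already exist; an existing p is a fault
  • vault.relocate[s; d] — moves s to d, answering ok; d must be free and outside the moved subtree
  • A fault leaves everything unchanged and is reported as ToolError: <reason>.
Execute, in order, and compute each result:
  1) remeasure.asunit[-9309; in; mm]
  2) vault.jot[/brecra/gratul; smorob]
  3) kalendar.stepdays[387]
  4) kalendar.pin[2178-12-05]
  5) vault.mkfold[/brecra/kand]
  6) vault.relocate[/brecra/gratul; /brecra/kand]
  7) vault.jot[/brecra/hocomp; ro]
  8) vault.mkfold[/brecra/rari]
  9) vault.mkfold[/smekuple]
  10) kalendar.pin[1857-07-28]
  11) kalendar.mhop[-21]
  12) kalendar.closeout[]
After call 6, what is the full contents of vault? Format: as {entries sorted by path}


→ remeasure.asunit(v: -9309, u_from: in, u_to: mm)
← -1182243/5
→ vault.jot(p: /brecra/gratul, c: smorob)
← created
→ kalendar.stepdays(n: 387)
← 1995-07-25
→ kalendar.pin(d: 2178-12-05)
← 2178-12-05
→ vault.mkfold(p: /brecra/kand)
← ok
→ vault.relocate(s: /brecra/gratul, d: /brecra/kand)
← ToolError: exists
→ vault.jot(p: /brecra/hocomp, c: ro)
← created
→ vault.mkfold(p: /brecra/rari)
← ok
→ vault.mkfold(p: /smekuple)
← ok
→ kalendar.pin(d: 1857-07-28)
← 1857-07-28
→ kalendar.mhop(n: -21)
← 1855-10-28
→ kalendar.closeout()
← 1855-10-31

Answer: {brecra/, brecra/gratul=smorob, brecra/kand/, tripe=sun}


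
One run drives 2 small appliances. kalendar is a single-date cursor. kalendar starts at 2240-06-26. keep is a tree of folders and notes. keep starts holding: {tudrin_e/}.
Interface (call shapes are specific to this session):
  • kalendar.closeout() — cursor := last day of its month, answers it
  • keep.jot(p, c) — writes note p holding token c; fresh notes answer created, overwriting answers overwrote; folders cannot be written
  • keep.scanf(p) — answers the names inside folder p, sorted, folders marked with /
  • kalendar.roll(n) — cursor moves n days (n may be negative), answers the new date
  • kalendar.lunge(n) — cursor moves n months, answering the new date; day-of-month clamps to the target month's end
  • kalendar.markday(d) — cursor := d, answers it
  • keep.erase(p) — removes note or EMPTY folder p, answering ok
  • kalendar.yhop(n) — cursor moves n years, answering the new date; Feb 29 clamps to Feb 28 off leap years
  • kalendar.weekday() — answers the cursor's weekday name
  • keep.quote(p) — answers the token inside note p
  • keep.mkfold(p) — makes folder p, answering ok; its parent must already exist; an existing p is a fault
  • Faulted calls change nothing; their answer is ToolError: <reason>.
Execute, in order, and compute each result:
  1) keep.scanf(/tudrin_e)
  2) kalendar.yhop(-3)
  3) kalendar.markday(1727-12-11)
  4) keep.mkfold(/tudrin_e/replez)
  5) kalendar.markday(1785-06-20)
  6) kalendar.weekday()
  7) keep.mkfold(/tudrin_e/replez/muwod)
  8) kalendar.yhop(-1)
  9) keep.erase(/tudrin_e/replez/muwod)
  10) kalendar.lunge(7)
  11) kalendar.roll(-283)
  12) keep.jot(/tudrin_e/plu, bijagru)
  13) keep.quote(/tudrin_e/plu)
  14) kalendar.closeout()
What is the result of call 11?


Next I call keep.scanf(p: /tudrin_e), and get [].
Next I call kalendar.yhop(n: -3), — result: 2237-06-26.
Then kalendar.markday(d: 1727-12-11), and get 1727-12-11.
Invoking keep.mkfold(p: /tudrin_e/replez), which returns ok.
I use kalendar.markday(d: 1785-06-20), — result: 1785-06-20.
Next I call kalendar.weekday, giving Monday.
Using keep.mkfold(p: /tudrin_e/replez/muwod), which returns ok.
I invoke kalendar.yhop(n: -1), → 1784-06-20.
Next I call keep.erase(p: /tudrin_e/replez/muwod), yielding ok.
Using kalendar.lunge(n: 7): 1785-01-20.
I try kalendar.roll(n: -283), which returns 1784-04-12.
Next I call keep.jot(p: /tudrin_e/plu, c: bijagru): created.
Next I call keep.quote(p: /tudrin_e/plu), and see bijagru.
Now I run kalendar.closeout, → 1784-04-30.

Answer: 1784-04-12


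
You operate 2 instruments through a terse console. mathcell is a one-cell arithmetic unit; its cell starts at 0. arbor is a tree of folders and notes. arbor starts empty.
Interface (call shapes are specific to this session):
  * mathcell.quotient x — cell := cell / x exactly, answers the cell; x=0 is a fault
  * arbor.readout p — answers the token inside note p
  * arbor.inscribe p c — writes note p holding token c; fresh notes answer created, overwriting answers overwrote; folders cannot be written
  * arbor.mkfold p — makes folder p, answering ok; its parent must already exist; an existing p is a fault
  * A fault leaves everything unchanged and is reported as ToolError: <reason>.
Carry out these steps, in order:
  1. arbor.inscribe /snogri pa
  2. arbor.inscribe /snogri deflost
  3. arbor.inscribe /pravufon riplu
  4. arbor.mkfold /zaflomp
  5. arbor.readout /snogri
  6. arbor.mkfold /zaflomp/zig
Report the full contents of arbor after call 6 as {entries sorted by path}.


→ inscribe(p: /snogri, c: pa)
← created
→ inscribe(p: /snogri, c: deflost)
← overwrote
→ inscribe(p: /pravufon, c: riplu)
← created
→ mkfold(p: /zaflomp)
← ok
→ readout(p: /snogri)
← deflost
→ mkfold(p: /zaflomp/zig)
← ok

Answer: {pravufon=riplu, snogri=deflost, zaflomp/, zaflomp/zig/}


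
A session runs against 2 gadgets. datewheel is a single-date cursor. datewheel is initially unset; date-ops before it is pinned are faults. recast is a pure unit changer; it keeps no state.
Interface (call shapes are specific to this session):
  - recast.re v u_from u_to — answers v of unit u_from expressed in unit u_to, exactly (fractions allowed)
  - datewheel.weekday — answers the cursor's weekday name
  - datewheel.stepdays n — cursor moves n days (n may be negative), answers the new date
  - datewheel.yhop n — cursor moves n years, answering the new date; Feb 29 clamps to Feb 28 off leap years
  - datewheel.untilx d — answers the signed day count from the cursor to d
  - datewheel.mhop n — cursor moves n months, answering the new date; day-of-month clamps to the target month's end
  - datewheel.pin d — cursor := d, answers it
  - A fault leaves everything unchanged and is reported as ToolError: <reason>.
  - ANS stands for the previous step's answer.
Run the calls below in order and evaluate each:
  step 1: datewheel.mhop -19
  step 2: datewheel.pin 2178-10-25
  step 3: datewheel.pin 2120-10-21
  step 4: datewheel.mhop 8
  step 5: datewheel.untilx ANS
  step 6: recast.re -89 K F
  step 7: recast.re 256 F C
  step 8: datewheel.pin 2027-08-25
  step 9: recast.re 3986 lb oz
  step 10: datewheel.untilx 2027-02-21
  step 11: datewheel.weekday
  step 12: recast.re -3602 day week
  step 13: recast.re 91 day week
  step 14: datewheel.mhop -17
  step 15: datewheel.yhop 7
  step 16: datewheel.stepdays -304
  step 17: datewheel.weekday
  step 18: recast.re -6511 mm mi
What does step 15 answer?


Answer: 2033-03-25

Derivation:
Using datewheel.mhop with n→-19, and get ToolError: no date set.
Calling datewheel.pin with d→2178-10-25, and get 2178-10-25.
I call datewheel.pin with d→2120-10-21, and observe 2120-10-21.
Invoking datewheel.mhop with n→8, which returns 2121-06-21.
Using datewheel.untilx with d→ANS, and observe 0.
I call recast.re with v→-89, u_from→K, u_to→F, which returns -61987/100.
Calling recast.re with v→256, u_from→F, u_to→C, — result: 1120/9.
I invoke datewheel.pin with d→2027-08-25, giving 2027-08-25.
Next I call recast.re with v→3986, u_from→lb, u_to→oz: 63776.
I try datewheel.untilx with d→2027-02-21, — result: -185.
Next I call datewheel.weekday, and see Wednesday.
Next I call recast.re with v→-3602, u_from→day, u_to→week, yielding -3602/7.
Calling recast.re with v→91, u_from→day, u_to→week, and observe 13.
Calling datewheel.mhop with n→-17, and see 2026-03-25.
I use datewheel.yhop with n→7, giving 2033-03-25.
I run datewheel.stepdays with n→-304, which returns 2032-05-25.
I try datewheel.weekday(), and get Tuesday.
I try recast.re with v→-6511, u_from→mm, u_to→mi, and observe -6511/1609344.


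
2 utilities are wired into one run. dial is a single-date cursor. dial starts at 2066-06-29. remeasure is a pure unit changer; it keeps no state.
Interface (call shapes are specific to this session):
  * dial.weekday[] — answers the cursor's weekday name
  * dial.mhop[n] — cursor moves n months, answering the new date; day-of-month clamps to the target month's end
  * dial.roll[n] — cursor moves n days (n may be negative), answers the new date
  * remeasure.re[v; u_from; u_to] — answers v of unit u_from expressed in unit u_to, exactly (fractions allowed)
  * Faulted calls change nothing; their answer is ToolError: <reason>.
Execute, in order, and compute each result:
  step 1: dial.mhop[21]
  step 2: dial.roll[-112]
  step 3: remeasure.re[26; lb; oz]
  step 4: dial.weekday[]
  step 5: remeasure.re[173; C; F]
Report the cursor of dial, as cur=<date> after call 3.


>> dial.mhop(21)
<< 2068-03-29
>> dial.roll(-112)
<< 2067-12-08
>> remeasure.re(26, lb, oz)
<< 416
>> dial.weekday()
<< Thursday
>> remeasure.re(173, C, F)
<< 1717/5

Answer: cur=2067-12-08


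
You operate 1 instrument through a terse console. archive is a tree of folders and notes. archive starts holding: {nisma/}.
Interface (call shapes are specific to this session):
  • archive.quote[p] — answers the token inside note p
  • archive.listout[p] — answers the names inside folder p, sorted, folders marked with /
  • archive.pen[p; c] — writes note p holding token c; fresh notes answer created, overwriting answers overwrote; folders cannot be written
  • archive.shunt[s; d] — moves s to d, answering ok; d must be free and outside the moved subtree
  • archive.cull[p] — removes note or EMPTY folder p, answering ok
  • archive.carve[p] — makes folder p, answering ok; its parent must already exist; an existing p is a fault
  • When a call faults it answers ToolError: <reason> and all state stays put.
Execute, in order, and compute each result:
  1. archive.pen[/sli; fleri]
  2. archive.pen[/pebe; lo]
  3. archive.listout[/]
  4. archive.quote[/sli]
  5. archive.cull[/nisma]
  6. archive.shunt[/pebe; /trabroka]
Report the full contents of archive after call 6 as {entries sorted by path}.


Calling archive.pen passing p: /sli, c: fleri, and observe created.
I call archive.pen passing p: /pebe, c: lo, — result: created.
Invoking archive.listout passing p: /, → [nisma/, pebe, sli].
I use archive.quote passing p: /sli, and get fleri.
Now I run archive.cull passing p: /nisma, and get ok.
Now I run archive.shunt passing s: /pebe, d: /trabroka, — result: ok.

Answer: {sli=fleri, trabroka=lo}


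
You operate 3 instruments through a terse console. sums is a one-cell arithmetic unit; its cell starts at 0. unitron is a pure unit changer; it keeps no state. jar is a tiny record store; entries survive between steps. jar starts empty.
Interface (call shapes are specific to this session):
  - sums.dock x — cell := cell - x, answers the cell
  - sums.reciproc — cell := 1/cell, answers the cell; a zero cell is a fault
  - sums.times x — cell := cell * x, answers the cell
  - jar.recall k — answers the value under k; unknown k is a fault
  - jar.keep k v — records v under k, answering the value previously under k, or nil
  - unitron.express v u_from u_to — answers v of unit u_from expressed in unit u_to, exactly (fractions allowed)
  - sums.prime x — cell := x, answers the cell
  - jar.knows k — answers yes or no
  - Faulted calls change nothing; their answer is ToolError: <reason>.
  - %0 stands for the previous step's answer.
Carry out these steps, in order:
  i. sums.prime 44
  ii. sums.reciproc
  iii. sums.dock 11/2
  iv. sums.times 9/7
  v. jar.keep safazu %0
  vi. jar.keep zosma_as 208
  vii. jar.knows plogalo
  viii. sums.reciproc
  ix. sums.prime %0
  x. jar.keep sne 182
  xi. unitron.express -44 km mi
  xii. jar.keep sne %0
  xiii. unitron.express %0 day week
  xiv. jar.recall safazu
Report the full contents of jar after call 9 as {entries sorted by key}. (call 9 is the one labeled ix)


>>> sums.prime 44
= 44
>>> sums.reciproc
= 1/44
>>> sums.dock 11/2
= -241/44
>>> sums.times 9/7
= -2169/308
>>> jar.keep safazu %0
= nil
>>> jar.keep zosma_as 208
= nil
>>> jar.knows plogalo
= no
>>> sums.reciproc
= -308/2169
>>> sums.prime %0
= -308/2169
>>> jar.keep sne 182
= nil
>>> unitron.express -44 km mi
= -31250/1143
>>> jar.keep sne %0
= 182
>>> unitron.express %0 day week
= 26
>>> jar.recall safazu
= -2169/308

Answer: {safazu=-2169/308, zosma_as=208}


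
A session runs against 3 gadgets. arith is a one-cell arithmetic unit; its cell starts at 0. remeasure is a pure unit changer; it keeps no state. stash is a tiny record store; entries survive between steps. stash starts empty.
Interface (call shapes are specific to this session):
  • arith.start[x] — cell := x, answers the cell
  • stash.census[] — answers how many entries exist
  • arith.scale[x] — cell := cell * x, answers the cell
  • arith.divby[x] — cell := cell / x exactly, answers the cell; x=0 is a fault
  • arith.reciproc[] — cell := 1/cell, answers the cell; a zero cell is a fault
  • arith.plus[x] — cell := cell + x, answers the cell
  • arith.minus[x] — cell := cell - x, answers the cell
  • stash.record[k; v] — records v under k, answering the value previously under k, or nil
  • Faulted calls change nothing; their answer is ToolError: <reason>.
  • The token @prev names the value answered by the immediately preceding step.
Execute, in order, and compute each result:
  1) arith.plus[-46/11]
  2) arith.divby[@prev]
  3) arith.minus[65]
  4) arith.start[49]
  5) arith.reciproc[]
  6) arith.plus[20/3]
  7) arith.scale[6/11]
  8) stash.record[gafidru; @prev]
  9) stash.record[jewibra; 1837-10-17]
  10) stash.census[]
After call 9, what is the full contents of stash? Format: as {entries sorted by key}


// 1. arith.plus(x→-46/11) => -46/11
// 2. arith.divby(x→@prev) => 1
// 3. arith.minus(x→65) => -64
// 4. arith.start(x→49) => 49
// 5. arith.reciproc() => 1/49
// 6. arith.plus(x→20/3) => 983/147
// 7. arith.scale(x→6/11) => 1966/539
// 8. stash.record(k→gafidru, v→@prev) => nil
// 9. stash.record(k→jewibra, v→1837-10-17) => nil
// 10. stash.census() => 2

Answer: {gafidru=1966/539, jewibra=1837-10-17}


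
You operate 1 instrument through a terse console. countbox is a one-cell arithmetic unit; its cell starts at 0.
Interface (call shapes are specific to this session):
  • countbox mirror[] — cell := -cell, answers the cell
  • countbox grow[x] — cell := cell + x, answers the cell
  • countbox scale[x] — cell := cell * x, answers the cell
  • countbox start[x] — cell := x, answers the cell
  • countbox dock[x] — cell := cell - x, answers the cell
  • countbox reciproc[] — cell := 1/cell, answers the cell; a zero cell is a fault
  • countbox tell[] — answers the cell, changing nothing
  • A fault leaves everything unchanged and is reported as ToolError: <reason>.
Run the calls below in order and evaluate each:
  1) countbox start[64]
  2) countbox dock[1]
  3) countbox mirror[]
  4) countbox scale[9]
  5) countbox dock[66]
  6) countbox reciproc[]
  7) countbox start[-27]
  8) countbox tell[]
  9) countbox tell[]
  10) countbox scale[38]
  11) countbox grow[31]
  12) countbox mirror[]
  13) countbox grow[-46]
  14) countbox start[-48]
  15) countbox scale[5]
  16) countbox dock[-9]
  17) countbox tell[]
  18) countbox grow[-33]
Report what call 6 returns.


Answer: -1/633

Derivation:
>> countbox start(x: 64)
<< 64
>> countbox dock(x: 1)
<< 63
>> countbox mirror()
<< -63
>> countbox scale(x: 9)
<< -567
>> countbox dock(x: 66)
<< -633
>> countbox reciproc()
<< -1/633
>> countbox start(x: -27)
<< -27
>> countbox tell()
<< -27
>> countbox tell()
<< -27
>> countbox scale(x: 38)
<< -1026
>> countbox grow(x: 31)
<< -995
>> countbox mirror()
<< 995
>> countbox grow(x: -46)
<< 949
>> countbox start(x: -48)
<< -48
>> countbox scale(x: 5)
<< -240
>> countbox dock(x: -9)
<< -231
>> countbox tell()
<< -231
>> countbox grow(x: -33)
<< -264


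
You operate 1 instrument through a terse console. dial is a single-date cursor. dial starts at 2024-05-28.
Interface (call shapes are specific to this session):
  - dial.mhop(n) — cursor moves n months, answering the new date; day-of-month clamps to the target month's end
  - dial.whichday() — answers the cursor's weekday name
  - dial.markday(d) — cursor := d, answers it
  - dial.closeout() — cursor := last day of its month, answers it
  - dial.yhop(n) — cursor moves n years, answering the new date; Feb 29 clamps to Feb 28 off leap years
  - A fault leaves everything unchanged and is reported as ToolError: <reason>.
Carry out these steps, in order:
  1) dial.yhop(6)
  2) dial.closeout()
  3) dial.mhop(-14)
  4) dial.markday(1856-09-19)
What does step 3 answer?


I invoke yhop with n=6: 2030-05-28.
I use closeout(), yielding 2030-05-31.
I invoke mhop with n=-14, → 2029-03-31.
Then markday with d=1856-09-19: 1856-09-19.

Answer: 2029-03-31


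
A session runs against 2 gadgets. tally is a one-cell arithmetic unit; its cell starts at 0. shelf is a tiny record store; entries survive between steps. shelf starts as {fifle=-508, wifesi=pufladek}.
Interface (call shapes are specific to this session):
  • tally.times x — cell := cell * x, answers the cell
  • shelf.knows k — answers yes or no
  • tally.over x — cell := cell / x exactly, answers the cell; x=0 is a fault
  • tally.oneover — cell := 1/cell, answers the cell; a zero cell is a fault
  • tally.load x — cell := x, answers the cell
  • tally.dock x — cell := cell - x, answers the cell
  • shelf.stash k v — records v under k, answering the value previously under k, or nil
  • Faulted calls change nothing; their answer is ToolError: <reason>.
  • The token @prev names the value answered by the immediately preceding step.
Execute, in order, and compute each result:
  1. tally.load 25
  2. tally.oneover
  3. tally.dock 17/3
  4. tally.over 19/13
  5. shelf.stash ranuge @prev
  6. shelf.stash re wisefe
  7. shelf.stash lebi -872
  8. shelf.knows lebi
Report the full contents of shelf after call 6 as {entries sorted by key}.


>>> load x=25
= 25
>>> oneover
= 1/25
>>> dock x=17/3
= -422/75
>>> over x=19/13
= -5486/1425
>>> stash k=ranuge v=@prev
= nil
>>> stash k=re v=wisefe
= nil
>>> stash k=lebi v=-872
= nil
>>> knows k=lebi
= yes

Answer: {fifle=-508, ranuge=-5486/1425, re=wisefe, wifesi=pufladek}


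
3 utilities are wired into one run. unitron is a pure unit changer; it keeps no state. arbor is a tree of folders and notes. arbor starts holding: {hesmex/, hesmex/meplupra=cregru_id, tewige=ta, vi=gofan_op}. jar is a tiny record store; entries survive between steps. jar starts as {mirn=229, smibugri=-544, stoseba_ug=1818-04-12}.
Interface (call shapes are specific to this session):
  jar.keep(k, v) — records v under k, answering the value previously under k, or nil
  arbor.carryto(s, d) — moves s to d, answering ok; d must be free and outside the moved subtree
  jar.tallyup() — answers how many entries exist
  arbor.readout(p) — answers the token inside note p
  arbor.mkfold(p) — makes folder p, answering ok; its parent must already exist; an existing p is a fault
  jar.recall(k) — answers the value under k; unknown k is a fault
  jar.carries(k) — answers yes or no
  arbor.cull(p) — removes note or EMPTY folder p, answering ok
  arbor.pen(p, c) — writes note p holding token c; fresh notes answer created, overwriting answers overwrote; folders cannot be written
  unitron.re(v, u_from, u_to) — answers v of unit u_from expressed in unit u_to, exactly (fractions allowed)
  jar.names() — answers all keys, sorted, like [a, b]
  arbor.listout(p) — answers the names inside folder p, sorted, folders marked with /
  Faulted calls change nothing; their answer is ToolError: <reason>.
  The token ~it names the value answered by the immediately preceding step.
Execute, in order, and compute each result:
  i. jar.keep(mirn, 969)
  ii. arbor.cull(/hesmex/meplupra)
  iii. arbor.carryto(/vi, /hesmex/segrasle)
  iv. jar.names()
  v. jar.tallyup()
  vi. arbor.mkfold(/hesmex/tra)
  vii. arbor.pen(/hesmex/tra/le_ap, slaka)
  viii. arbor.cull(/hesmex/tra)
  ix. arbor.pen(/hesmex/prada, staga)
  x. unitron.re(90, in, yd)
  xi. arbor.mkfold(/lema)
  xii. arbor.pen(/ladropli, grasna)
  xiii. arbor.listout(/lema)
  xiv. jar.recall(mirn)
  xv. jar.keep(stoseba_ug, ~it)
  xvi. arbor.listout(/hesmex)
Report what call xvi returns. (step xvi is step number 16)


Answer: [prada, segrasle, tra/]

Derivation:
;; 1. jar.keep(k=mirn, v=969) ~> 229
;; 2. arbor.cull(p=/hesmex/meplupra) ~> ok
;; 3. arbor.carryto(s=/vi, d=/hesmex/segrasle) ~> ok
;; 4. jar.names() ~> [mirn, smibugri, stoseba_ug]
;; 5. jar.tallyup() ~> 3
;; 6. arbor.mkfold(p=/hesmex/tra) ~> ok
;; 7. arbor.pen(p=/hesmex/tra/le_ap, c=slaka) ~> created
;; 8. arbor.cull(p=/hesmex/tra) ~> ToolError: not empty
;; 9. arbor.pen(p=/hesmex/prada, c=staga) ~> created
;; 10. unitron.re(v=90, u_from=in, u_to=yd) ~> 5/2
;; 11. arbor.mkfold(p=/lema) ~> ok
;; 12. arbor.pen(p=/ladropli, c=grasna) ~> created
;; 13. arbor.listout(p=/lema) ~> []
;; 14. jar.recall(k=mirn) ~> 969
;; 15. jar.keep(k=stoseba_ug, v=~it) ~> 1818-04-12
;; 16. arbor.listout(p=/hesmex) ~> [prada, segrasle, tra/]


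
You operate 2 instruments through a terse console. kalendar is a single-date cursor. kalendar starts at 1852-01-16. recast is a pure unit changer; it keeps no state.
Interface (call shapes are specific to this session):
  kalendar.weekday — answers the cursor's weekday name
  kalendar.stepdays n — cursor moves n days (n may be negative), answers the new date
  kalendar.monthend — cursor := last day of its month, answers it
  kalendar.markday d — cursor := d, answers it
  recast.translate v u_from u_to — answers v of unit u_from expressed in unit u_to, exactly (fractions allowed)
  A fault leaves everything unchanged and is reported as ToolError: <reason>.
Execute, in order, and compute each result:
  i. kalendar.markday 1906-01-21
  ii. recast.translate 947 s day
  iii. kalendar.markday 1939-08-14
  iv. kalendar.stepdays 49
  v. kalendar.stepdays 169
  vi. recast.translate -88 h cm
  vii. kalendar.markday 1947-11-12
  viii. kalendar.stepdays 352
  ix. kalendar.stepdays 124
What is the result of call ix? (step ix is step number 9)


Answer: 1949-03-02

Derivation:
Calling kalendar.markday with d=1906-01-21, and get 1906-01-21.
Invoking recast.translate with v=947, u_from=s, u_to=day, and see 947/86400.
I try kalendar.markday with d=1939-08-14, giving 1939-08-14.
Using kalendar.stepdays with n=49, and observe 1939-10-02.
I call kalendar.stepdays with n=169, and get 1940-03-19.
I call recast.translate with v=-88, u_from=h, u_to=cm, and observe ToolError: incompatible units.
I invoke kalendar.markday with d=1947-11-12, giving 1947-11-12.
I try kalendar.stepdays with n=352, → 1948-10-29.
Using kalendar.stepdays with n=124, and see 1949-03-02.


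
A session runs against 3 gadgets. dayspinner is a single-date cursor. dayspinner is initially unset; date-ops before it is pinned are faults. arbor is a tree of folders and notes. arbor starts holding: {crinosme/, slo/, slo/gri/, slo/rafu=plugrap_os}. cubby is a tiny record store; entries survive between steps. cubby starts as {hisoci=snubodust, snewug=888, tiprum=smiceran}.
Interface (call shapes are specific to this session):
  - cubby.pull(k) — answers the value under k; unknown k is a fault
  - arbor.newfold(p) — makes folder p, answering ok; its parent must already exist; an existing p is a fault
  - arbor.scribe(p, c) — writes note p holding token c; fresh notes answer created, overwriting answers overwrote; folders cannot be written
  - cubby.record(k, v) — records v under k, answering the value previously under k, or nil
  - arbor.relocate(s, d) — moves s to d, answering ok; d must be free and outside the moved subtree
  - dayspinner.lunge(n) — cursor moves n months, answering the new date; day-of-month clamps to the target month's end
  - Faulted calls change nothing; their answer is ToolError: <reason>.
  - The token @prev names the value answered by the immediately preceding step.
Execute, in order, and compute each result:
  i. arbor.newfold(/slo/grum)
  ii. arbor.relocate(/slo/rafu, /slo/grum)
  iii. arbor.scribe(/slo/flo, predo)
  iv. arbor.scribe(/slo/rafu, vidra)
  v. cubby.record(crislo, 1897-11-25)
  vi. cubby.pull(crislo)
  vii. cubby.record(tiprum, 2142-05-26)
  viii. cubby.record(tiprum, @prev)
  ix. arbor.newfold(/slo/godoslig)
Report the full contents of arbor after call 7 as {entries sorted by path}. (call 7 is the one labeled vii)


>> arbor.newfold(p='/slo/grum')
<< ok
>> arbor.relocate(s='/slo/rafu', d='/slo/grum')
<< ToolError: exists
>> arbor.scribe(p='/slo/flo', c='predo')
<< created
>> arbor.scribe(p='/slo/rafu', c='vidra')
<< overwrote
>> cubby.record(k='crislo', v='1897-11-25')
<< nil
>> cubby.pull(k='crislo')
<< 1897-11-25
>> cubby.record(k='tiprum', v='2142-05-26')
<< smiceran
>> cubby.record(k='tiprum', v='@prev')
<< 2142-05-26
>> arbor.newfold(p='/slo/godoslig')
<< ok

Answer: {crinosme/, slo/, slo/flo=predo, slo/gri/, slo/grum/, slo/rafu=vidra}


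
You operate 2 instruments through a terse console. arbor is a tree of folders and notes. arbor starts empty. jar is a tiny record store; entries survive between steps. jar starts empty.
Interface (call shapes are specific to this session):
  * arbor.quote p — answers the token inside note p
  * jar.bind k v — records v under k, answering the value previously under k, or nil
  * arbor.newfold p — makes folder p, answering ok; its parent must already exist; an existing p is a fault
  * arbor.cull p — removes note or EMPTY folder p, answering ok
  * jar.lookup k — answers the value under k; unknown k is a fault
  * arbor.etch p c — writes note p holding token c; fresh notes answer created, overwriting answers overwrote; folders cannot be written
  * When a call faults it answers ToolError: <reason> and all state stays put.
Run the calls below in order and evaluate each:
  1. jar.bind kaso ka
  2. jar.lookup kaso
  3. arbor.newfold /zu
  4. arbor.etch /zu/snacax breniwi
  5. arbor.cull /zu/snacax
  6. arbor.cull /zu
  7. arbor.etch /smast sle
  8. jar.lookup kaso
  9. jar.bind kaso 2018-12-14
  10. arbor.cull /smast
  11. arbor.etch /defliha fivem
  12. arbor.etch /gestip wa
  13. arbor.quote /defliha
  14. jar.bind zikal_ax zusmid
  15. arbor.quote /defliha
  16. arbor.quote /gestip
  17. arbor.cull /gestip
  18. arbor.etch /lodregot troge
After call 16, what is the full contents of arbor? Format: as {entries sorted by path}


Answer: {defliha=fivem, gestip=wa}

Derivation:
>>> jar.bind k: kaso v: ka
= nil
>>> jar.lookup k: kaso
= ka
>>> arbor.newfold p: /zu
= ok
>>> arbor.etch p: /zu/snacax c: breniwi
= created
>>> arbor.cull p: /zu/snacax
= ok
>>> arbor.cull p: /zu
= ok
>>> arbor.etch p: /smast c: sle
= created
>>> jar.lookup k: kaso
= ka
>>> jar.bind k: kaso v: 2018-12-14
= ka
>>> arbor.cull p: /smast
= ok
>>> arbor.etch p: /defliha c: fivem
= created
>>> arbor.etch p: /gestip c: wa
= created
>>> arbor.quote p: /defliha
= fivem
>>> jar.bind k: zikal_ax v: zusmid
= nil
>>> arbor.quote p: /defliha
= fivem
>>> arbor.quote p: /gestip
= wa
>>> arbor.cull p: /gestip
= ok
>>> arbor.etch p: /lodregot c: troge
= created


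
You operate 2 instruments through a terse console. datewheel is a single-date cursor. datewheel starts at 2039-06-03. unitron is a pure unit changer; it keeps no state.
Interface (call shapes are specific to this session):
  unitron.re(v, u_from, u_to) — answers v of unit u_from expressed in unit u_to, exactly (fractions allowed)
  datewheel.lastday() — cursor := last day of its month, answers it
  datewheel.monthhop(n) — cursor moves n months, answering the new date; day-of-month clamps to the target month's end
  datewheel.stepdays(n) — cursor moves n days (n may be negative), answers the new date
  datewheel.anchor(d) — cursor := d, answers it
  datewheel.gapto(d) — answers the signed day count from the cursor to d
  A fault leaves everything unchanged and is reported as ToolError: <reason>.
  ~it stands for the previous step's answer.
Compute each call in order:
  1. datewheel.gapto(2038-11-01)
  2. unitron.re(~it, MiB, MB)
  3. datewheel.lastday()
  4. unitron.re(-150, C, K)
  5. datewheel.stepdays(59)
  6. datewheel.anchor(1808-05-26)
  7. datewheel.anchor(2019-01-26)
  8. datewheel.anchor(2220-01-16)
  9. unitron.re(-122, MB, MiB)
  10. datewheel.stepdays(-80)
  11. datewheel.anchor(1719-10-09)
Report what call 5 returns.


Answer: 2039-08-28

Derivation:
Then gapto using 2038-11-01, and get -214.
I use re using ~it, MiB, MB, yielding -3506176/15625.
I use lastday, giving 2039-06-30.
I invoke re using -150, C, K, and see 2463/20.
Next I call stepdays using 59, → 2039-08-28.
I run anchor using 1808-05-26, → 1808-05-26.
Next I call anchor using 2019-01-26, which returns 2019-01-26.
I use anchor using 2220-01-16, and observe 2220-01-16.
Next I call re using -122, MB, MiB, — result: -953125/8192.
Next I call stepdays using -80, and see 2219-10-28.
I run anchor using 1719-10-09, → 1719-10-09.
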